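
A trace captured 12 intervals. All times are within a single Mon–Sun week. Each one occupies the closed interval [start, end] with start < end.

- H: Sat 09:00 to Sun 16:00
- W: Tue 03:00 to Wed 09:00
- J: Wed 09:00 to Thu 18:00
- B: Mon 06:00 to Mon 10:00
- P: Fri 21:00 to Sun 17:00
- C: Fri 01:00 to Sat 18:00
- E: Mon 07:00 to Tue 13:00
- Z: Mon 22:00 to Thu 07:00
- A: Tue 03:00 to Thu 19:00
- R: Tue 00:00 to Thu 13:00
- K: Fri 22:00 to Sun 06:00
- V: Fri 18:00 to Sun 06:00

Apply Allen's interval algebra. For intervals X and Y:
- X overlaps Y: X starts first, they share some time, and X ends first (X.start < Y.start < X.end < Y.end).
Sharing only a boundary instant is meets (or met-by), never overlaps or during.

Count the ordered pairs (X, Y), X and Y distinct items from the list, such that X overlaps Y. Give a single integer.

17

Checking all 132 ordered pairs for relation 'overlaps'; matching pairs in alphabetical order:
(B, E): B overlaps E ✓
(C, H): C overlaps H ✓
(C, K): C overlaps K ✓
(C, P): C overlaps P ✓
(C, V): C overlaps V ✓
(E, A): E overlaps A ✓
(E, R): E overlaps R ✓
(E, W): E overlaps W ✓
(E, Z): E overlaps Z ✓
(K, H): K overlaps H ✓
(R, A): R overlaps A ✓
(R, J): R overlaps J ✓
(V, H): V overlaps H ✓
(V, P): V overlaps P ✓
(Z, A): Z overlaps A ✓
(Z, J): Z overlaps J ✓
(Z, R): Z overlaps R ✓
Count: 17.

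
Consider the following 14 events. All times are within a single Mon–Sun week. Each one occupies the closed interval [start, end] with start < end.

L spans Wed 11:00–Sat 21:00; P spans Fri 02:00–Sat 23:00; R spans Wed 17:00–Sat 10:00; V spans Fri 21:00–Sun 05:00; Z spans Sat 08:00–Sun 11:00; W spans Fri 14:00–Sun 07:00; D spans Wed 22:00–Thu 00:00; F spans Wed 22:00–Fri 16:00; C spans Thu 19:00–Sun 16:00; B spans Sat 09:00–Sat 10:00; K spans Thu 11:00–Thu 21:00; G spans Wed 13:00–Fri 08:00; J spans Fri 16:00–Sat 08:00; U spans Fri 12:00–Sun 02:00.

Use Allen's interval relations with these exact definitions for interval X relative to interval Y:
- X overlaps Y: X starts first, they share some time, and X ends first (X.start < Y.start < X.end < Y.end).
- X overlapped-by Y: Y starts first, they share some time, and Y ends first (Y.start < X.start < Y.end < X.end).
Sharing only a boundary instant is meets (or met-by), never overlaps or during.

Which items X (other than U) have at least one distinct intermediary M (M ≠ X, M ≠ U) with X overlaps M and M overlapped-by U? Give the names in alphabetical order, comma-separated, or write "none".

F, J, L, P, R, V, W

Target U = [Fri 12:00, Sun 02:00].
Intermediaries M with M overlapped-by U: V, W, Z.
Via V — items with X overlaps V: J, L, P, R.
Via W — items with X overlaps W: F, L, P, R.
Via Z — items with X overlaps Z: L, P, R, V, W.
Union: F, J, L, P, R, V, W.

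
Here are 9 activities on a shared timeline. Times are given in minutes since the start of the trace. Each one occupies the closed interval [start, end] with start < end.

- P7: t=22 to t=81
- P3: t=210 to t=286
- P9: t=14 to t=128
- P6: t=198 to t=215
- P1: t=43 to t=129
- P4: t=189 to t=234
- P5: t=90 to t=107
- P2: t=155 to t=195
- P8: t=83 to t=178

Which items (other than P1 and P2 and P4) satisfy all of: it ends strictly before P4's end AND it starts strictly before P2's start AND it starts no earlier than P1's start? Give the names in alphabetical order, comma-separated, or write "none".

Conditions: its end is strictly before P4's end (X.end < t=234) AND its start is strictly before P2's start (X.start < t=155) AND its start is no earlier than P1's start (X.start >= t=43).
P3: end t=286 < t=234? ✗; start t=210 < t=155? ✗; start t=210 >= t=43? ✓ → no.
P5: end t=107 < t=234? ✓; start t=90 < t=155? ✓; start t=90 >= t=43? ✓ → yes.
P6: end t=215 < t=234? ✓; start t=198 < t=155? ✗; start t=198 >= t=43? ✓ → no.
P7: end t=81 < t=234? ✓; start t=22 < t=155? ✓; start t=22 >= t=43? ✗ → no.
P8: end t=178 < t=234? ✓; start t=83 < t=155? ✓; start t=83 >= t=43? ✓ → yes.
P9: end t=128 < t=234? ✓; start t=14 < t=155? ✓; start t=14 >= t=43? ✗ → no.
Result: P5, P8.

P5, P8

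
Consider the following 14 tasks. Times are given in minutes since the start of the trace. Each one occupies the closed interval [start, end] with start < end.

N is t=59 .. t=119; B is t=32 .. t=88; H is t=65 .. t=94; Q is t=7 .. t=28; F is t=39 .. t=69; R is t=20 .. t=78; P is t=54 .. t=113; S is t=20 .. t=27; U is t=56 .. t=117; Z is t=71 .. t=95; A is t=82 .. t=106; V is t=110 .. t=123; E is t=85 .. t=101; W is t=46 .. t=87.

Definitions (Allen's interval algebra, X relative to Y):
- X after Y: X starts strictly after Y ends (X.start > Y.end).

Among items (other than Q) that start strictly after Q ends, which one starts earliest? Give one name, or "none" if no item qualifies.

B

Target Q = [t=7, t=28].
A [t=82, t=106] → after → candidate.
B [t=32, t=88] → after → candidate.
E [t=85, t=101] → after → candidate.
F [t=39, t=69] → after → candidate.
H [t=65, t=94] → after → candidate.
N [t=59, t=119] → after → candidate.
P [t=54, t=113] → after → candidate.
R [t=20, t=78] → overlapped-by → excluded.
S [t=20, t=27] → during → excluded.
U [t=56, t=117] → after → candidate.
V [t=110, t=123] → after → candidate.
W [t=46, t=87] → after → candidate.
Z [t=71, t=95] → after → candidate.
Among candidates, earliest start is t=32 → B.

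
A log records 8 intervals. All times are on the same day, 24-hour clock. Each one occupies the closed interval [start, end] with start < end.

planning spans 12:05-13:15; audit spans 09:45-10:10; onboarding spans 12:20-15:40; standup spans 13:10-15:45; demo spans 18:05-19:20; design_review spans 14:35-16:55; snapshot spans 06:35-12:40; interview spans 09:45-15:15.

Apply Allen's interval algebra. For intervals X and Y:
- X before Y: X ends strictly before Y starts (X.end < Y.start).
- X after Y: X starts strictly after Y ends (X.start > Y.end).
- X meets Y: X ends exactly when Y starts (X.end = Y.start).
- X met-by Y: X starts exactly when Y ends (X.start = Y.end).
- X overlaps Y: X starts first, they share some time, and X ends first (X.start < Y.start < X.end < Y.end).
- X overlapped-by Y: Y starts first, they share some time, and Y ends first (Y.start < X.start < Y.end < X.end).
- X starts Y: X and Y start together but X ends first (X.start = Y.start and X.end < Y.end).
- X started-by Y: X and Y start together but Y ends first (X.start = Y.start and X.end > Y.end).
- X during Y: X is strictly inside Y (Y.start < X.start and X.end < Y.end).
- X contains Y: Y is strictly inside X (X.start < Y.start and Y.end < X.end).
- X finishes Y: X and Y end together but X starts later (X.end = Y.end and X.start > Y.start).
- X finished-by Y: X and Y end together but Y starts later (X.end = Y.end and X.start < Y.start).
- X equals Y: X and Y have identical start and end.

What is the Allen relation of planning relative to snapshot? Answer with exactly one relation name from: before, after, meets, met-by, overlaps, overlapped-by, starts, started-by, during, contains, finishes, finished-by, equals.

planning = [12:05, 13:15]; snapshot = [06:35, 12:40].
Compare endpoints: planning.start > snapshot.start, planning.start < snapshot.end, planning.end > snapshot.start, planning.end > snapshot.end.
That pattern is 'overlapped-by'.

overlapped-by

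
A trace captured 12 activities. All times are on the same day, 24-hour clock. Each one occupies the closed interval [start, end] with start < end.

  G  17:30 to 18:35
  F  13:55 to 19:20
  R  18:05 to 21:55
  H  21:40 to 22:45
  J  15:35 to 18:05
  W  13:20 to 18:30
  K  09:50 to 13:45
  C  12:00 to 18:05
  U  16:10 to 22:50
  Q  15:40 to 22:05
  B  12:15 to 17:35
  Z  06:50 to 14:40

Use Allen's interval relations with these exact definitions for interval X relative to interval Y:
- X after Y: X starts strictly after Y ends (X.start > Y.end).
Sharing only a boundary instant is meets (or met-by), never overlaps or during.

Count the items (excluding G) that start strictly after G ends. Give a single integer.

Target G = [17:30, 18:35].
B [12:15, 17:35] → overlaps → no.
C [12:00, 18:05] → overlaps → no.
F [13:55, 19:20] → contains → no.
H [21:40, 22:45] → after → counts.
J [15:35, 18:05] → overlaps → no.
K [09:50, 13:45] → before → no.
Q [15:40, 22:05] → contains → no.
R [18:05, 21:55] → overlapped-by → no.
U [16:10, 22:50] → contains → no.
W [13:20, 18:30] → overlaps → no.
Z [06:50, 14:40] → before → no.
Total: 1.

1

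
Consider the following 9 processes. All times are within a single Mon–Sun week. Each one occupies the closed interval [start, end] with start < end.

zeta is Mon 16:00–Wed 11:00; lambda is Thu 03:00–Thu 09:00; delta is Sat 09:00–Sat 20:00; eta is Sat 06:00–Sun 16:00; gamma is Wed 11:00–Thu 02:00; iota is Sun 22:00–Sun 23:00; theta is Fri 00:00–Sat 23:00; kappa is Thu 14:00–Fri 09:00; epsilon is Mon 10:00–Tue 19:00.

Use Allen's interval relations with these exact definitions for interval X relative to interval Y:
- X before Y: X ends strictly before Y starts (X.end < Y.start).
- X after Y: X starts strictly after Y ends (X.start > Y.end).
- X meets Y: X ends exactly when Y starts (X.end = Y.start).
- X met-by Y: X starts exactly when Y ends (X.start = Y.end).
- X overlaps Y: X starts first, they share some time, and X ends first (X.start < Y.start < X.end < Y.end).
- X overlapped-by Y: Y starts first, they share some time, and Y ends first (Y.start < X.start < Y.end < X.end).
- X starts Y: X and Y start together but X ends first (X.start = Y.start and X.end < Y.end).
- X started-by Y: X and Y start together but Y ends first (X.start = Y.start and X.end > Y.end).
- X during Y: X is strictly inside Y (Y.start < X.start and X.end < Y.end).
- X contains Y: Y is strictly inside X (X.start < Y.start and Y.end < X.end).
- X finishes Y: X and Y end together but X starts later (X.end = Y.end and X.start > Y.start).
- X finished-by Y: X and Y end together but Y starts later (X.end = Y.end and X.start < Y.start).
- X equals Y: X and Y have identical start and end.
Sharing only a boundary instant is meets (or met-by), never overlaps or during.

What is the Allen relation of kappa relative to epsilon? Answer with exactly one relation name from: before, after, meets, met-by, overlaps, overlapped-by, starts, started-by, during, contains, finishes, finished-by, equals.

after

kappa = [Thu 14:00, Fri 09:00]; epsilon = [Mon 10:00, Tue 19:00].
Compare endpoints: kappa.start > epsilon.start, kappa.start > epsilon.end, kappa.end > epsilon.start, kappa.end > epsilon.end.
That pattern is 'after'.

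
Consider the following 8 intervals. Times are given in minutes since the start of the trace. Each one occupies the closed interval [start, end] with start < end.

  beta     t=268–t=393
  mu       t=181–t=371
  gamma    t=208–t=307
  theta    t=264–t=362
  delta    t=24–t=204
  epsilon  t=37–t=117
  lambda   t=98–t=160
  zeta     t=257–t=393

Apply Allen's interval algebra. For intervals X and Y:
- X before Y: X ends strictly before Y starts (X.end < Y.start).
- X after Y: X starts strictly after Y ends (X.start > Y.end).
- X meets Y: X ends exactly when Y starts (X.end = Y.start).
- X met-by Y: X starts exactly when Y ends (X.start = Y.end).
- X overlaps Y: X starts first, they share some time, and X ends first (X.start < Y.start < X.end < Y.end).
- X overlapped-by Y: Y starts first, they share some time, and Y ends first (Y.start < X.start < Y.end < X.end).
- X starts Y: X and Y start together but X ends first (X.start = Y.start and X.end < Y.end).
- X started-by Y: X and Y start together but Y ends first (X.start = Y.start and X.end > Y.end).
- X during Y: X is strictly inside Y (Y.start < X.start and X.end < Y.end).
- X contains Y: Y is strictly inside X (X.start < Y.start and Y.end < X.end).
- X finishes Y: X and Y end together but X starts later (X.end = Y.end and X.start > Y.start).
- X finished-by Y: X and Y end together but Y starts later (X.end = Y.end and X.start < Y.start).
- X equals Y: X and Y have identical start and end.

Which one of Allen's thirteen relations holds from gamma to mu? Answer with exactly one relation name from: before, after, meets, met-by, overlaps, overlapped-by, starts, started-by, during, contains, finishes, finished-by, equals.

gamma = [t=208, t=307]; mu = [t=181, t=371].
Compare endpoints: gamma.start > mu.start, gamma.start < mu.end, gamma.end > mu.start, gamma.end < mu.end.
That pattern is 'during'.

during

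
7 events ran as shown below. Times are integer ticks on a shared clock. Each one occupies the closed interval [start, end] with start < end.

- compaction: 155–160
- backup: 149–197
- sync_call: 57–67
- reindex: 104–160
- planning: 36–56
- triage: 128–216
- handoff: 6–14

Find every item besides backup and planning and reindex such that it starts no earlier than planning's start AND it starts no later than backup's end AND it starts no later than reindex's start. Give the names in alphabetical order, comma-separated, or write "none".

Conditions: its start is no earlier than planning's start (X.start >= 36) AND its start is no later than backup's end (X.start <= 197) AND its start is no later than reindex's start (X.start <= 104).
compaction: start 155 >= 36? ✓; start 155 <= 197? ✓; start 155 <= 104? ✗ → no.
handoff: start 6 >= 36? ✗; start 6 <= 197? ✓; start 6 <= 104? ✓ → no.
sync_call: start 57 >= 36? ✓; start 57 <= 197? ✓; start 57 <= 104? ✓ → yes.
triage: start 128 >= 36? ✓; start 128 <= 197? ✓; start 128 <= 104? ✗ → no.
Result: sync_call.

sync_call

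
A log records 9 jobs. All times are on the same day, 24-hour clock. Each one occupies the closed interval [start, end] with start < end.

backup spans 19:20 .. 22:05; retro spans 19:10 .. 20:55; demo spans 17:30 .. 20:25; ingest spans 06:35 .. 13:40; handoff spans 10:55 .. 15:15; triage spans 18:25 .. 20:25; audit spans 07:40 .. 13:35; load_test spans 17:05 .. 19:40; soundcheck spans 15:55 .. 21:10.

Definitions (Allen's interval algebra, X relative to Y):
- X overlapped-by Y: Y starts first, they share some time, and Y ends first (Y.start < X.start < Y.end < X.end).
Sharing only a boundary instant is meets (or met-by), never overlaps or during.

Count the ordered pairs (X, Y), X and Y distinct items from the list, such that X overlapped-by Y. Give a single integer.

Checking all 72 ordered pairs for relation 'overlapped-by'; matching pairs in alphabetical order:
(backup, demo): backup overlapped-by demo ✓
(backup, load_test): backup overlapped-by load_test ✓
(backup, retro): backup overlapped-by retro ✓
(backup, soundcheck): backup overlapped-by soundcheck ✓
(backup, triage): backup overlapped-by triage ✓
(demo, load_test): demo overlapped-by load_test ✓
(handoff, audit): handoff overlapped-by audit ✓
(handoff, ingest): handoff overlapped-by ingest ✓
(retro, demo): retro overlapped-by demo ✓
(retro, load_test): retro overlapped-by load_test ✓
(retro, triage): retro overlapped-by triage ✓
(triage, load_test): triage overlapped-by load_test ✓
Count: 12.

12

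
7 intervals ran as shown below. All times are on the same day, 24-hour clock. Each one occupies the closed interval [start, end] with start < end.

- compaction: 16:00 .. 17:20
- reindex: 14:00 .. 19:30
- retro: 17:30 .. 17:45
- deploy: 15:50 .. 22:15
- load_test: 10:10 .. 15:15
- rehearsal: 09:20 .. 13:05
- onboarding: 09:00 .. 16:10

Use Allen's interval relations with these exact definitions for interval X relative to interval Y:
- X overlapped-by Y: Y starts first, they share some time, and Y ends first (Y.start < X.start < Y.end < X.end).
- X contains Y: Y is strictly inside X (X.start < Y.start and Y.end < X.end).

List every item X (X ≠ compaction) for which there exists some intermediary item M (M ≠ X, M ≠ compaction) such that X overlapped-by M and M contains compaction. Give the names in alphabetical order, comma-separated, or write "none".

Target compaction = [16:00, 17:20].
Intermediaries M with M contains compaction: deploy, reindex.
Via deploy — items with X overlapped-by deploy: none.
Via reindex — items with X overlapped-by reindex: deploy.
Union: deploy.

deploy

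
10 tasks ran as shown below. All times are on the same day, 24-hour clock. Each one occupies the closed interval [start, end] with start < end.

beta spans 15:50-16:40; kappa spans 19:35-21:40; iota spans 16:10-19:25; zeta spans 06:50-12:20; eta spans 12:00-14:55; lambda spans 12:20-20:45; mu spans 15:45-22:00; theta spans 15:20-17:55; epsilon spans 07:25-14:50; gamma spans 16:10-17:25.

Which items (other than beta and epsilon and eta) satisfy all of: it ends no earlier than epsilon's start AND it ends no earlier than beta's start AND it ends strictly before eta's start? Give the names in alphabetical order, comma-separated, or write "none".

Conditions: its end is no earlier than epsilon's start (X.end >= 07:25) AND its end is no earlier than beta's start (X.end >= 15:50) AND its end is strictly before eta's start (X.end < 12:00).
gamma: end 17:25 >= 07:25? ✓; end 17:25 >= 15:50? ✓; end 17:25 < 12:00? ✗ → no.
iota: end 19:25 >= 07:25? ✓; end 19:25 >= 15:50? ✓; end 19:25 < 12:00? ✗ → no.
kappa: end 21:40 >= 07:25? ✓; end 21:40 >= 15:50? ✓; end 21:40 < 12:00? ✗ → no.
lambda: end 20:45 >= 07:25? ✓; end 20:45 >= 15:50? ✓; end 20:45 < 12:00? ✗ → no.
mu: end 22:00 >= 07:25? ✓; end 22:00 >= 15:50? ✓; end 22:00 < 12:00? ✗ → no.
theta: end 17:55 >= 07:25? ✓; end 17:55 >= 15:50? ✓; end 17:55 < 12:00? ✗ → no.
zeta: end 12:20 >= 07:25? ✓; end 12:20 >= 15:50? ✗; end 12:20 < 12:00? ✗ → no.
Result: none.

none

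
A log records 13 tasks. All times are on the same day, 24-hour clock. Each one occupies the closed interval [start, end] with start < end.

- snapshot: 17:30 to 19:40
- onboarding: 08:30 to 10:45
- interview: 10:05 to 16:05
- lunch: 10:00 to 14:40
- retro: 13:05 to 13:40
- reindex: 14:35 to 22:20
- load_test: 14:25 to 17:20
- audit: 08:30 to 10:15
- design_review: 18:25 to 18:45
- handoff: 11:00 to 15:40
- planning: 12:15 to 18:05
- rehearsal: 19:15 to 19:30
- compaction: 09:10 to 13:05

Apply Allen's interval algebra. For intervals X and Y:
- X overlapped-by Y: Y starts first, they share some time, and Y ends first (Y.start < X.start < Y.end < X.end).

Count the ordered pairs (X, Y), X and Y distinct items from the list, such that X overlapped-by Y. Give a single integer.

24

Checking all 156 ordered pairs for relation 'overlapped-by'; matching pairs in alphabetical order:
(compaction, audit): compaction overlapped-by audit ✓
(compaction, onboarding): compaction overlapped-by onboarding ✓
(handoff, compaction): handoff overlapped-by compaction ✓
(handoff, lunch): handoff overlapped-by lunch ✓
(interview, audit): interview overlapped-by audit ✓
(interview, compaction): interview overlapped-by compaction ✓
(interview, lunch): interview overlapped-by lunch ✓
(interview, onboarding): interview overlapped-by onboarding ✓
(load_test, handoff): load_test overlapped-by handoff ✓
(load_test, interview): load_test overlapped-by interview ✓
(load_test, lunch): load_test overlapped-by lunch ✓
(lunch, audit): lunch overlapped-by audit ✓
(lunch, compaction): lunch overlapped-by compaction ✓
(lunch, onboarding): lunch overlapped-by onboarding ✓
(planning, compaction): planning overlapped-by compaction ✓
(planning, handoff): planning overlapped-by handoff ✓
(planning, interview): planning overlapped-by interview ✓
(planning, lunch): planning overlapped-by lunch ✓
(reindex, handoff): reindex overlapped-by handoff ✓
(reindex, interview): reindex overlapped-by interview ✓
(reindex, load_test): reindex overlapped-by load_test ✓
(reindex, lunch): reindex overlapped-by lunch ✓
(reindex, planning): reindex overlapped-by planning ✓
(snapshot, planning): snapshot overlapped-by planning ✓
Count: 24.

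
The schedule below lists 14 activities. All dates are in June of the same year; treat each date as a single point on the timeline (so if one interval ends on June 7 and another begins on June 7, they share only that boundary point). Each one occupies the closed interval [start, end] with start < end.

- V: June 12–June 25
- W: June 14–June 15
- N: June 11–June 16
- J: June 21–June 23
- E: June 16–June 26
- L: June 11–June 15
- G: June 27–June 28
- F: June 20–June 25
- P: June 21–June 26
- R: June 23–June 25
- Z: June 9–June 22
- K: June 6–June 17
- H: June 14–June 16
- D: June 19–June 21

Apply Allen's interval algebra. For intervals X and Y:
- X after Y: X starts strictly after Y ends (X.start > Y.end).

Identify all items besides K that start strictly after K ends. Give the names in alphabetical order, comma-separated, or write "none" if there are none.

Target K = [June 6, June 17].
D [June 19, June 21] → after → yes.
E [June 16, June 26] → overlapped-by → no.
F [June 20, June 25] → after → yes.
G [June 27, June 28] → after → yes.
H [June 14, June 16] → during → no.
J [June 21, June 23] → after → yes.
L [June 11, June 15] → during → no.
N [June 11, June 16] → during → no.
P [June 21, June 26] → after → yes.
R [June 23, June 25] → after → yes.
V [June 12, June 25] → overlapped-by → no.
W [June 14, June 15] → during → no.
Z [June 9, June 22] → overlapped-by → no.
Result: D, F, G, J, P, R.

D, F, G, J, P, R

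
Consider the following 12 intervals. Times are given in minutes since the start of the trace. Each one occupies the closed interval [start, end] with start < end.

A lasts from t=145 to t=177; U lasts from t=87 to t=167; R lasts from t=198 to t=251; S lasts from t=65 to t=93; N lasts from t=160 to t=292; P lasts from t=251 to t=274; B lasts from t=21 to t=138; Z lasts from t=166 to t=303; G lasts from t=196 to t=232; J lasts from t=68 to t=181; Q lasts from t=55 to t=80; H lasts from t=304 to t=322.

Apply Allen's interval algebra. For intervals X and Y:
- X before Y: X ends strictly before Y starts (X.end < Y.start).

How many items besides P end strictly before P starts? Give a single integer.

Target P = [t=251, t=274].
A [t=145, t=177] → before → counts.
B [t=21, t=138] → before → counts.
G [t=196, t=232] → before → counts.
H [t=304, t=322] → after → no.
J [t=68, t=181] → before → counts.
N [t=160, t=292] → contains → no.
Q [t=55, t=80] → before → counts.
R [t=198, t=251] → meets → no.
S [t=65, t=93] → before → counts.
U [t=87, t=167] → before → counts.
Z [t=166, t=303] → contains → no.
Total: 7.

7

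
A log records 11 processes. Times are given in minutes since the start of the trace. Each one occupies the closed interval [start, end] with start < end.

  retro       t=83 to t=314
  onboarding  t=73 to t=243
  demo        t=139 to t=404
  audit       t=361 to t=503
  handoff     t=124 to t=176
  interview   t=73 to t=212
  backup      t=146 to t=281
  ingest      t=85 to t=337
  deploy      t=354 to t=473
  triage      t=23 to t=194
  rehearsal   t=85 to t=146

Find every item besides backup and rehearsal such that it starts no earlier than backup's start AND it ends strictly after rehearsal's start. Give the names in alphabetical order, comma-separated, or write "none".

Conditions: its start is no earlier than backup's start (X.start >= t=146) AND its end is strictly after rehearsal's start (X.end > t=85).
audit: start t=361 >= t=146? ✓; end t=503 > t=85? ✓ → yes.
demo: start t=139 >= t=146? ✗; end t=404 > t=85? ✓ → no.
deploy: start t=354 >= t=146? ✓; end t=473 > t=85? ✓ → yes.
handoff: start t=124 >= t=146? ✗; end t=176 > t=85? ✓ → no.
ingest: start t=85 >= t=146? ✗; end t=337 > t=85? ✓ → no.
interview: start t=73 >= t=146? ✗; end t=212 > t=85? ✓ → no.
onboarding: start t=73 >= t=146? ✗; end t=243 > t=85? ✓ → no.
retro: start t=83 >= t=146? ✗; end t=314 > t=85? ✓ → no.
triage: start t=23 >= t=146? ✗; end t=194 > t=85? ✓ → no.
Result: audit, deploy.

audit, deploy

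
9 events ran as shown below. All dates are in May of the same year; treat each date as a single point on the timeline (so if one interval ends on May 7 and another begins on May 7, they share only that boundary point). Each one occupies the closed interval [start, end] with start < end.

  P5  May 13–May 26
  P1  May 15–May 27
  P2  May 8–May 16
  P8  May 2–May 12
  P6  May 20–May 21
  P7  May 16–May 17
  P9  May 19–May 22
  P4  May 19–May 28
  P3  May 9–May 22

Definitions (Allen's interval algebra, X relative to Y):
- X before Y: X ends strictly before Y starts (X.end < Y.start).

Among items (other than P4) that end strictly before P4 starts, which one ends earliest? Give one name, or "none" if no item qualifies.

Target P4 = [May 19, May 28].
P1 [May 15, May 27] → overlaps → excluded.
P2 [May 8, May 16] → before → candidate.
P3 [May 9, May 22] → overlaps → excluded.
P5 [May 13, May 26] → overlaps → excluded.
P6 [May 20, May 21] → during → excluded.
P7 [May 16, May 17] → before → candidate.
P8 [May 2, May 12] → before → candidate.
P9 [May 19, May 22] → starts → excluded.
Among candidates, earliest end is May 12 → P8.

P8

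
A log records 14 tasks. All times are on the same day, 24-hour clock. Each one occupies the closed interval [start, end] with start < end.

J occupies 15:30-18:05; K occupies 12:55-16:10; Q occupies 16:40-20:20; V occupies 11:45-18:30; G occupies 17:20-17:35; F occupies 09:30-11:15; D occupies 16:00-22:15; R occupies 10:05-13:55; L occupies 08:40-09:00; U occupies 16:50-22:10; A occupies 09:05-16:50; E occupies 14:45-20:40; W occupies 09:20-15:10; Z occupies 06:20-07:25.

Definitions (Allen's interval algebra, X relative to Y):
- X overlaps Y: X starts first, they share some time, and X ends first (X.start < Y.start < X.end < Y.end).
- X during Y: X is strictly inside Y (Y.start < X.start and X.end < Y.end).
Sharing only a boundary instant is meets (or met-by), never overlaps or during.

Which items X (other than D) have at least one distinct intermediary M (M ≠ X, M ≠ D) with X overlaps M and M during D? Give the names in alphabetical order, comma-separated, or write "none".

A, E, J, Q, V

Target D = [16:00, 22:15].
Intermediaries M with M during D: G, Q, U.
Via G — items with X overlaps G: none.
Via Q — items with X overlaps Q: A, J, V.
Via U — items with X overlaps U: E, J, Q, V.
Union: A, E, J, Q, V.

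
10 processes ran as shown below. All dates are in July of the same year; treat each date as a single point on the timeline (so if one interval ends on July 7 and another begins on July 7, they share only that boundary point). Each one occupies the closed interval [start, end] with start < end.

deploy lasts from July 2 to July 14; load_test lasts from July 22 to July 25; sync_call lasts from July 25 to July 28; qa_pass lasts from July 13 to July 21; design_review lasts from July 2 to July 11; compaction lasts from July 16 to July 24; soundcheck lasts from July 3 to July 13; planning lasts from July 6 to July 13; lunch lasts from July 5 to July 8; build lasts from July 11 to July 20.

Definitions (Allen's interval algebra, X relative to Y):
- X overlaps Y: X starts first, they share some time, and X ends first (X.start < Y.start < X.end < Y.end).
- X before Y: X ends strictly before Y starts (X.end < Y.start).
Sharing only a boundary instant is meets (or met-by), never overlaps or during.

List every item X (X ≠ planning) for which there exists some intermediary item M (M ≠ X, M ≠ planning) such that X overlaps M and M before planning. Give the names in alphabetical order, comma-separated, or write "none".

none

Target planning = [July 6, July 13].
Intermediaries M with M before planning: none.
Union: none.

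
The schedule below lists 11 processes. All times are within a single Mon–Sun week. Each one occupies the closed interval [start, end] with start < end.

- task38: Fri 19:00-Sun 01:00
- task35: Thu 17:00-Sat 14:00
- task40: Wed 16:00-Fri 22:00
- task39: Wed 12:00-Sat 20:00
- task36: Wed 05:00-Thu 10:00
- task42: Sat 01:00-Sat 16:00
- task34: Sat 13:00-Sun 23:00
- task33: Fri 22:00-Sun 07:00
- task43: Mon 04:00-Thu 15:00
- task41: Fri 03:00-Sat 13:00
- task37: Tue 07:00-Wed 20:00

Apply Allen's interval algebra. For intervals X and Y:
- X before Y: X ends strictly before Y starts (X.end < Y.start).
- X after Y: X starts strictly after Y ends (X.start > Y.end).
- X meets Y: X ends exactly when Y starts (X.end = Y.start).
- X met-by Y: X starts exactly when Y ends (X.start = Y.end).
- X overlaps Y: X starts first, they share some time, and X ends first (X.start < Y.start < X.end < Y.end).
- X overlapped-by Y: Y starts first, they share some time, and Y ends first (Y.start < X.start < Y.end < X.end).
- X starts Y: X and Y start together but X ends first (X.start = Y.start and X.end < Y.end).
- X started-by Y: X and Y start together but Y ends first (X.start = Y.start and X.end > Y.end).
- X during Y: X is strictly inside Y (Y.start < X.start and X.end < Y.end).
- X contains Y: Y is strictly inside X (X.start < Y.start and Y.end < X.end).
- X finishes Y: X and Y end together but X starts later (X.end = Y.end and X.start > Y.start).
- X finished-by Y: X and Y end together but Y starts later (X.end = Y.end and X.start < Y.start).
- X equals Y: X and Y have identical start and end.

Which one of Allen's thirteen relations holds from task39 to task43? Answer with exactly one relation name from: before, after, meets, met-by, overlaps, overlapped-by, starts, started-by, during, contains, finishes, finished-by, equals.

task39 = [Wed 12:00, Sat 20:00]; task43 = [Mon 04:00, Thu 15:00].
Compare endpoints: task39.start > task43.start, task39.start < task43.end, task39.end > task43.start, task39.end > task43.end.
That pattern is 'overlapped-by'.

overlapped-by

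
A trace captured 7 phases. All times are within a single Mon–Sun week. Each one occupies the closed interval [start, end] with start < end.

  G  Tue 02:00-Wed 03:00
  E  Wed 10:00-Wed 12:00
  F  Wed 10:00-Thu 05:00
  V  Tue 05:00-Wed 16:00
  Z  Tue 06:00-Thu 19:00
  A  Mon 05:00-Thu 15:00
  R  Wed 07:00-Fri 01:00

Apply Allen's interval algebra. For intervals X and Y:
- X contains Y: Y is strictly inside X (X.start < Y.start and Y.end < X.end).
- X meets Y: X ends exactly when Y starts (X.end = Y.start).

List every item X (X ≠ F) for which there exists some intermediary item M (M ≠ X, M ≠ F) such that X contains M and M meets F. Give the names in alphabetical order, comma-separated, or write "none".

none

Target F = [Wed 10:00, Thu 05:00].
Intermediaries M with M meets F: none.
Union: none.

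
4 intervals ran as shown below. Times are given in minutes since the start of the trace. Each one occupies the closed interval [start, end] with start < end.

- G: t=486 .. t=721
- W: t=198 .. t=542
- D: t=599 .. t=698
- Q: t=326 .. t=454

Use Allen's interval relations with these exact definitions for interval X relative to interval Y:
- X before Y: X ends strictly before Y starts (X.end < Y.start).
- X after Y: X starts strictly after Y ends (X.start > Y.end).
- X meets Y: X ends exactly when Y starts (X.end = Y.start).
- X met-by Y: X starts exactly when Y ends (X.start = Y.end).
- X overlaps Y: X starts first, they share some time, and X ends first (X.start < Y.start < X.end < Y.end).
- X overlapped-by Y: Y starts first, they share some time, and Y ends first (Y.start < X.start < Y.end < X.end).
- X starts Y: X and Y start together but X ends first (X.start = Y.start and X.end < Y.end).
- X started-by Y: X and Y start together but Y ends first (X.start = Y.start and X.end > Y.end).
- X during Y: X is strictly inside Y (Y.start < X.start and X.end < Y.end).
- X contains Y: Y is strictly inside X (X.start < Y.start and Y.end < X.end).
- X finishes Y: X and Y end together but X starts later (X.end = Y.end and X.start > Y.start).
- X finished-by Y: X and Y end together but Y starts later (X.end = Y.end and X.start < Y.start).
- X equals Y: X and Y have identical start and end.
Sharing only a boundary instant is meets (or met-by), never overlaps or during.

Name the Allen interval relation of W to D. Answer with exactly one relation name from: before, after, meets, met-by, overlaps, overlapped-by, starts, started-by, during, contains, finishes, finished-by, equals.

W = [t=198, t=542]; D = [t=599, t=698].
Compare endpoints: W.start < D.start, W.start < D.end, W.end < D.start, W.end < D.end.
That pattern is 'before'.

before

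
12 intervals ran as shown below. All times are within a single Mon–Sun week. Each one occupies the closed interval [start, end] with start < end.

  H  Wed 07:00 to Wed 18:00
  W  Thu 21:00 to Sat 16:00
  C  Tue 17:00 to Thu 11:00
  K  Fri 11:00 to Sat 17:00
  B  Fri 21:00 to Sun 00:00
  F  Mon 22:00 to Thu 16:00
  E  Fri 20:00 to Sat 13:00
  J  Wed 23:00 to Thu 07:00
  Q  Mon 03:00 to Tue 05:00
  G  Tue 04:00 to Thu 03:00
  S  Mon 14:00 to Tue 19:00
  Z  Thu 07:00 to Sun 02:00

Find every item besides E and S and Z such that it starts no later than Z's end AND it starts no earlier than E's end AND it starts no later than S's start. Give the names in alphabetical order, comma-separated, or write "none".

Conditions: its start is no later than Z's end (X.start <= Sun 02:00) AND its start is no earlier than E's end (X.start >= Sat 13:00) AND its start is no later than S's start (X.start <= Mon 14:00).
B: start Fri 21:00 <= Sun 02:00? ✓; start Fri 21:00 >= Sat 13:00? ✗; start Fri 21:00 <= Mon 14:00? ✗ → no.
C: start Tue 17:00 <= Sun 02:00? ✓; start Tue 17:00 >= Sat 13:00? ✗; start Tue 17:00 <= Mon 14:00? ✗ → no.
F: start Mon 22:00 <= Sun 02:00? ✓; start Mon 22:00 >= Sat 13:00? ✗; start Mon 22:00 <= Mon 14:00? ✗ → no.
G: start Tue 04:00 <= Sun 02:00? ✓; start Tue 04:00 >= Sat 13:00? ✗; start Tue 04:00 <= Mon 14:00? ✗ → no.
H: start Wed 07:00 <= Sun 02:00? ✓; start Wed 07:00 >= Sat 13:00? ✗; start Wed 07:00 <= Mon 14:00? ✗ → no.
J: start Wed 23:00 <= Sun 02:00? ✓; start Wed 23:00 >= Sat 13:00? ✗; start Wed 23:00 <= Mon 14:00? ✗ → no.
K: start Fri 11:00 <= Sun 02:00? ✓; start Fri 11:00 >= Sat 13:00? ✗; start Fri 11:00 <= Mon 14:00? ✗ → no.
Q: start Mon 03:00 <= Sun 02:00? ✓; start Mon 03:00 >= Sat 13:00? ✗; start Mon 03:00 <= Mon 14:00? ✓ → no.
W: start Thu 21:00 <= Sun 02:00? ✓; start Thu 21:00 >= Sat 13:00? ✗; start Thu 21:00 <= Mon 14:00? ✗ → no.
Result: none.

none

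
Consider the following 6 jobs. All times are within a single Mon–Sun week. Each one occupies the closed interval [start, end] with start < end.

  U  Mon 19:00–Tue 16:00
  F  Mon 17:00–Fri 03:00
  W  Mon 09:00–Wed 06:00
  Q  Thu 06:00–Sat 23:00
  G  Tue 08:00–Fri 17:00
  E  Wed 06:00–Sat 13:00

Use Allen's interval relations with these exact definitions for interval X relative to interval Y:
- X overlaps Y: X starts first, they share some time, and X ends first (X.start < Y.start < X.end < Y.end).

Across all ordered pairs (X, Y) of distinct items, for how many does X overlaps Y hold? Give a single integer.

Checking all 30 ordered pairs for relation 'overlaps'; matching pairs in alphabetical order:
(E, Q): E overlaps Q ✓
(F, E): F overlaps E ✓
(F, G): F overlaps G ✓
(F, Q): F overlaps Q ✓
(G, E): G overlaps E ✓
(G, Q): G overlaps Q ✓
(U, G): U overlaps G ✓
(W, F): W overlaps F ✓
(W, G): W overlaps G ✓
Count: 9.

9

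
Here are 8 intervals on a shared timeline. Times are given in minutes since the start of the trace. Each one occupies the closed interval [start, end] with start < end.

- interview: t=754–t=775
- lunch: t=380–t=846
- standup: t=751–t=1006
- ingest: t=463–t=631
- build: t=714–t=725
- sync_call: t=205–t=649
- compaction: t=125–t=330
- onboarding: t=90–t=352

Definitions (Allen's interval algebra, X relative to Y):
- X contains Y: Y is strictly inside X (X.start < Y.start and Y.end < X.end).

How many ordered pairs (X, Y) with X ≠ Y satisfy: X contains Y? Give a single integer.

Checking all 56 ordered pairs for relation 'contains'; matching pairs in alphabetical order:
(lunch, build): lunch contains build ✓
(lunch, ingest): lunch contains ingest ✓
(lunch, interview): lunch contains interview ✓
(onboarding, compaction): onboarding contains compaction ✓
(standup, interview): standup contains interview ✓
(sync_call, ingest): sync_call contains ingest ✓
Count: 6.

6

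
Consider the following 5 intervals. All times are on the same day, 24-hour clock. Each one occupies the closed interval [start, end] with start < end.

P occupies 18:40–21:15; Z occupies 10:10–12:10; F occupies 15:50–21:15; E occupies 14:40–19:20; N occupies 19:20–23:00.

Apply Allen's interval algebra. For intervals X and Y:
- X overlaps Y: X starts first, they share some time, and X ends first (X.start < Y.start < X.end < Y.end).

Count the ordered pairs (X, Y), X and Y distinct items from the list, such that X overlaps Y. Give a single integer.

4

Checking all 20 ordered pairs for relation 'overlaps'; matching pairs in alphabetical order:
(E, F): E overlaps F ✓
(E, P): E overlaps P ✓
(F, N): F overlaps N ✓
(P, N): P overlaps N ✓
Count: 4.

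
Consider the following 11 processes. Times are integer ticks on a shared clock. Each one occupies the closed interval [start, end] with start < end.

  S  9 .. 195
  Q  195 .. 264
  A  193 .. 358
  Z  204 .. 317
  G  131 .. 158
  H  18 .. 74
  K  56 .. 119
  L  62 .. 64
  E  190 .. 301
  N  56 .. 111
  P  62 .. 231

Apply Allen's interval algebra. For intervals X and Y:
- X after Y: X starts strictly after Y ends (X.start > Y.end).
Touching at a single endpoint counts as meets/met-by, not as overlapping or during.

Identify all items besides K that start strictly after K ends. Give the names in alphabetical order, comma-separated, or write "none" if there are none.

Target K = [56, 119].
A [193, 358] → after → yes.
E [190, 301] → after → yes.
G [131, 158] → after → yes.
H [18, 74] → overlaps → no.
L [62, 64] → during → no.
N [56, 111] → starts → no.
P [62, 231] → overlapped-by → no.
Q [195, 264] → after → yes.
S [9, 195] → contains → no.
Z [204, 317] → after → yes.
Result: A, E, G, Q, Z.

A, E, G, Q, Z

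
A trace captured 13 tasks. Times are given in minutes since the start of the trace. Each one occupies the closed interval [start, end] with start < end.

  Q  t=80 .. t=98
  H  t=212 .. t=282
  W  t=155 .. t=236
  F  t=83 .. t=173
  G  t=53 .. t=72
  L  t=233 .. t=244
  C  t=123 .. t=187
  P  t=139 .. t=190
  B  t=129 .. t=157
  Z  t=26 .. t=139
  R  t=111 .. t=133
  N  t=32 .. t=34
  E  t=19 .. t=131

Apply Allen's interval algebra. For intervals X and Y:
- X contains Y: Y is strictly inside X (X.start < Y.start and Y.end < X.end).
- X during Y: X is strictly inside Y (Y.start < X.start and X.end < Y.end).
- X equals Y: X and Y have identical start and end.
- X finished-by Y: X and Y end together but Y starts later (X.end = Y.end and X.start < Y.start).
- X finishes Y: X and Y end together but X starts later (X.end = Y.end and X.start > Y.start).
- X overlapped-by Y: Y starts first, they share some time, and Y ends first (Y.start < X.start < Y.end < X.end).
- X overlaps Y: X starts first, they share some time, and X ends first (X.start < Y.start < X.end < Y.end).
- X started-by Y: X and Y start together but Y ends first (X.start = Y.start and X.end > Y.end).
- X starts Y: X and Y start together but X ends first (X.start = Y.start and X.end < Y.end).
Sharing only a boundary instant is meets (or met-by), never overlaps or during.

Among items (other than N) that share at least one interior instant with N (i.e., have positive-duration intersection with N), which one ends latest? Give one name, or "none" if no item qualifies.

Z

Target N = [t=32, t=34].
B [t=129, t=157] → after → excluded.
C [t=123, t=187] → after → excluded.
E [t=19, t=131] → contains → candidate.
F [t=83, t=173] → after → excluded.
G [t=53, t=72] → after → excluded.
H [t=212, t=282] → after → excluded.
L [t=233, t=244] → after → excluded.
P [t=139, t=190] → after → excluded.
Q [t=80, t=98] → after → excluded.
R [t=111, t=133] → after → excluded.
W [t=155, t=236] → after → excluded.
Z [t=26, t=139] → contains → candidate.
Among candidates, latest end is t=139 → Z.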